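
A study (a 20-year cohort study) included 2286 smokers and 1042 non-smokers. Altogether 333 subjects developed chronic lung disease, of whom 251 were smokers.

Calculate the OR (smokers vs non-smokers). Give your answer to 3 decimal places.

smokers without the outcome: 2286 − 251 = 2035
non-smokers with the outcome: 333 − 251 = 82
non-smokers without the outcome: 1042 − 82 = 960
OR = (251 × 960) / (2035 × 82) = 240960/166870 ≈ 1.444

1.444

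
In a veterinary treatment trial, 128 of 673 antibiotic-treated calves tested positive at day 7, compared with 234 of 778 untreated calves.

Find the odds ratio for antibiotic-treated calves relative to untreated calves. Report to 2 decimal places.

OR = (128 × 544) / (545 × 234) = 69632/127530 ≈ 0.55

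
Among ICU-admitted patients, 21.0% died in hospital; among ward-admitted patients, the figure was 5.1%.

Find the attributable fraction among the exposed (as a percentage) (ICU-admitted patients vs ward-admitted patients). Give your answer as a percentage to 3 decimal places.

AR% = (0.2100 − 0.0510) / 0.2100 = 0.7571 → 75.714%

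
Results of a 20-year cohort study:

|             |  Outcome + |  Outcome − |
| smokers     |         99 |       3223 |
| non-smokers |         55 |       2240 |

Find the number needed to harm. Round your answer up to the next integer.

risk, smokers = 99/3322 = 0.029801
risk, non-smokers = 55/2295 = 0.023965
absolute risk difference = 0.005836
1 / 0.005836 = 171.350 → round up → 172

NNH = 172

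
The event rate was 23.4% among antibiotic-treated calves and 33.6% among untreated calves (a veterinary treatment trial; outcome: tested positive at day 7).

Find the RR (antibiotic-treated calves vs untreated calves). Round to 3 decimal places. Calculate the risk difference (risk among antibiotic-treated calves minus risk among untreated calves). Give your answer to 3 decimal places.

RR = 0.2340 / 0.3360 = 0.696
risk difference = 0.2340 − 0.3360 = -0.102

RR = 0.696; RD = -0.102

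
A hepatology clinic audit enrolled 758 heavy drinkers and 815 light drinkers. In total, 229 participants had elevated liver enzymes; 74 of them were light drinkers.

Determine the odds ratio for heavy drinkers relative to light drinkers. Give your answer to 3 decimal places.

2.574

heavy drinkers with the outcome: 229 − 74 = 155
heavy drinkers without the outcome: 758 − 155 = 603
light drinkers without the outcome: 815 − 74 = 741
OR = (155 × 741) / (603 × 74) = 114855/44622 ≈ 2.574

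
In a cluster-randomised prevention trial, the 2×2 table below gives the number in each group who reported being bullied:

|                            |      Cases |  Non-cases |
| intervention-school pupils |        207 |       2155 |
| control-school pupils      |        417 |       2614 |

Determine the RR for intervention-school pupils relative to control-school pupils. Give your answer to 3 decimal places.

risk, intervention-school pupils = 207/2362 = 0.0876
risk, control-school pupils = 417/3031 = 0.1376
RR = 0.0876 / 0.1376 = 0.637

RR = 0.637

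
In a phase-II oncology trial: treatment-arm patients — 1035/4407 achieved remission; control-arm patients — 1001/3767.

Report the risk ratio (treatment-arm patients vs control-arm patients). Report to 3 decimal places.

0.884

risk, treatment-arm patients = 1035/4407 = 0.2349
risk, control-arm patients = 1001/3767 = 0.2657
RR = 0.2349 / 0.2657 = 0.884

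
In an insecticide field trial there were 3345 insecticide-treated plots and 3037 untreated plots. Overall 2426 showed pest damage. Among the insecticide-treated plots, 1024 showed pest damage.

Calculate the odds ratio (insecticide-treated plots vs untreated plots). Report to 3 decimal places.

OR: 0.515

insecticide-treated plots without the outcome: 3345 − 1024 = 2321
untreated plots with the outcome: 2426 − 1024 = 1402
untreated plots without the outcome: 3037 − 1402 = 1635
odds, insecticide-treated plots = 1024/2321 = 0.4412
odds, untreated plots = 1402/1635 = 0.8575
OR = 0.4412 / 0.8575 = 0.515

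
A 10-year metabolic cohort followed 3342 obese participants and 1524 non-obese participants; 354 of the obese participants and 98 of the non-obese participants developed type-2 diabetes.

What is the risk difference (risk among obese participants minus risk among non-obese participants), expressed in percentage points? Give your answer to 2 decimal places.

RD = 4.16

risk, obese participants = 354/3342 = 0.1059
risk, non-obese participants = 98/1524 = 0.0643
risk difference = 0.1059 − 0.0643 = 0.0416 → 4.16 percentage points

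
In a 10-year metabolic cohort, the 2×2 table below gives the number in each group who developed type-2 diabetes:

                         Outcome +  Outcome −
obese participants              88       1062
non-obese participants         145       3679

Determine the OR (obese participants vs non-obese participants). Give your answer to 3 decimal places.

OR = (88 × 3679) / (1062 × 145) = 323752/153990 ≈ 2.102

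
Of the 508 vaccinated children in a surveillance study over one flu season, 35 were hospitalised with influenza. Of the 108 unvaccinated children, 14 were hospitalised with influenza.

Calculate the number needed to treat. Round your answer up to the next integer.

17

risk, vaccinated children = 35/508 = 0.068898
risk, unvaccinated children = 14/108 = 0.129630
absolute risk difference = 0.060732
1 / 0.060732 = 16.466 → round up → 17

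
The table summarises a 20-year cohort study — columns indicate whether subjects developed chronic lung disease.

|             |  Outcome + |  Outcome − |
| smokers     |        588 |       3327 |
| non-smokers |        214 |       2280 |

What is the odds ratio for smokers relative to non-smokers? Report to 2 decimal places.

1.88

odds, smokers = 588/3327 = 0.1767
odds, non-smokers = 214/2280 = 0.0939
OR = 0.1767 / 0.0939 = 1.88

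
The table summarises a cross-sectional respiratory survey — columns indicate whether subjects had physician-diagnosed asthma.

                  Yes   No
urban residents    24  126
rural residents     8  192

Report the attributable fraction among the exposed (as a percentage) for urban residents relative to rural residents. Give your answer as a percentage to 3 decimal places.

risk, urban residents = 24/150 = 0.16000
risk, rural residents = 8/200 = 0.04000
AR% = (0.16000 − 0.04000) / 0.16000 = 0.7500 → 75.000%

75.000%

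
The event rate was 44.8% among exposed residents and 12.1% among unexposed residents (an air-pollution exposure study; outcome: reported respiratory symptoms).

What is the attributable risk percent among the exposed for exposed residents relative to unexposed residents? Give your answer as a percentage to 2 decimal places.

AR% = (0.4480 − 0.1210) / 0.4480 = 0.7299 → 72.99%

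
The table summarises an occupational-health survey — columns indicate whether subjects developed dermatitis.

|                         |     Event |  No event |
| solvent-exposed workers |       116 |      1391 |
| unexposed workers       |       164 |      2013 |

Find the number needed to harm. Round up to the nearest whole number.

risk, solvent-exposed workers = 116/1507 = 0.076974
risk, unexposed workers = 164/2177 = 0.075333
absolute risk difference = 0.001641
1 / 0.001641 = 609.385 → round up → 610

NNH = 610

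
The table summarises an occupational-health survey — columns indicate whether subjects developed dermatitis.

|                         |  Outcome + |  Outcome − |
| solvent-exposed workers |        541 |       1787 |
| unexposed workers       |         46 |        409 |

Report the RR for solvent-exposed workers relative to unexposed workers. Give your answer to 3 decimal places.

risk, solvent-exposed workers = 541/2328 = 0.2324
risk, unexposed workers = 46/455 = 0.1011
RR = 0.2324 / 0.1011 = 2.299

RR = 2.299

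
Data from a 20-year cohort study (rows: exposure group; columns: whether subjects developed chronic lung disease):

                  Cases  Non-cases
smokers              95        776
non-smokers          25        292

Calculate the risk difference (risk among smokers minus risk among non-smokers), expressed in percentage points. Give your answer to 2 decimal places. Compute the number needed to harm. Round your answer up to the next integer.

risk, smokers = 95/871 = 0.1091
risk, non-smokers = 25/317 = 0.0789
risk difference = 0.1091 − 0.0789 = 0.0302 → 3.02 percentage points
absolute risk difference = 0.030206
1 / 0.030206 = 33.106 → round up → 34

RD = 3.02; NNH = 34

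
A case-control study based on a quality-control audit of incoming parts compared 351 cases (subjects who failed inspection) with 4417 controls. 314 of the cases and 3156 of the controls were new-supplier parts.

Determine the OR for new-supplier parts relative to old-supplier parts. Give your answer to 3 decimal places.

OR = (314 × 1261) / (3156 × 37) = 395954/116772 ≈ 3.391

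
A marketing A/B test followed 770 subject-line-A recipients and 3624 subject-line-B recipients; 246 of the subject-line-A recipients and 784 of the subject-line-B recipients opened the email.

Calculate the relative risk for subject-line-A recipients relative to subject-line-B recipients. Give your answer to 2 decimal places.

RR = 1.48

risk, subject-line-A recipients = 246/770 = 0.3195
risk, subject-line-B recipients = 784/3624 = 0.2163
RR = 0.3195 / 0.2163 = 1.48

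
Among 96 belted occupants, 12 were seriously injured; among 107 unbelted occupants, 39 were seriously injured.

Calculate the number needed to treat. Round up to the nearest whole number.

NNT ≈ 5

risk, belted occupants = 12/96 = 0.125000
risk, unbelted occupants = 39/107 = 0.364486
absolute risk difference = 0.239486
1 / 0.239486 = 4.176 → round up → 5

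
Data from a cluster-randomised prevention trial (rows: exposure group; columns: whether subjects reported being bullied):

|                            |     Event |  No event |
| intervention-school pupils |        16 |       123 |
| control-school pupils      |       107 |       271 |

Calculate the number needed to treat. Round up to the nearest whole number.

risk, intervention-school pupils = 16/139 = 0.115108
risk, control-school pupils = 107/378 = 0.283069
absolute risk difference = 0.167961
1 / 0.167961 = 5.954 → round up → 6

NNT: 6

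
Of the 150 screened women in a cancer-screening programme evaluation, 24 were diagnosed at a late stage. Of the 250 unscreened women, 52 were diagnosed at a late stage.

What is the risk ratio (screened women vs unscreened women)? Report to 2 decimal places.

risk, screened women = 24/150 = 0.1600
risk, unscreened women = 52/250 = 0.2080
RR = 0.1600 / 0.2080 = 0.77

0.77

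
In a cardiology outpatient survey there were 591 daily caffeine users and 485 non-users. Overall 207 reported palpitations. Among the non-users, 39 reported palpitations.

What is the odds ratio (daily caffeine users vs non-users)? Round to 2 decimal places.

OR ≈ 4.54

daily caffeine users with the outcome: 207 − 39 = 168
daily caffeine users without the outcome: 591 − 168 = 423
non-users without the outcome: 485 − 39 = 446
OR = (168 × 446) / (423 × 39) = 74928/16497 ≈ 4.54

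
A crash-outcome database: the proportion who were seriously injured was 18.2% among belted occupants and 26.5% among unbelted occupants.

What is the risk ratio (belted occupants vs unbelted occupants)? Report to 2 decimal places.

RR = 0.1820 / 0.2650 = 0.69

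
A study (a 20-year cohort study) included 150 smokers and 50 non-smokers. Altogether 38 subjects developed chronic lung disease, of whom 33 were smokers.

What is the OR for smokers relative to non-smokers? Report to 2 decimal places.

OR ≈ 2.54

smokers without the outcome: 150 − 33 = 117
non-smokers with the outcome: 38 − 33 = 5
non-smokers without the outcome: 50 − 5 = 45
OR = (33 × 45) / (117 × 5) = 1485/585 ≈ 2.54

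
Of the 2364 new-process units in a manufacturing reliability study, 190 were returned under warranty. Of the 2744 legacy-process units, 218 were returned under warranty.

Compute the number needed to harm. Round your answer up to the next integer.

NNH = 1080

risk, new-process units = 190/2364 = 0.080372
risk, legacy-process units = 218/2744 = 0.079446
absolute risk difference = 0.000926
1 / 0.000926 = 1079.914 → round up → 1080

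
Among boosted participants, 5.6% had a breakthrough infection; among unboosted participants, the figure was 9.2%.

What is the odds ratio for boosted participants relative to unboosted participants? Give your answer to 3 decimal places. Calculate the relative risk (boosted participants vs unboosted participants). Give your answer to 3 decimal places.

odds, boosted participants = 0.0560/0.9440 = 0.0593
odds, unboosted participants = 0.0920/0.9080 = 0.1013
OR = 0.0593 / 0.1013 = 0.585
RR = 0.0560 / 0.0920 = 0.609

OR = 0.585; RR = 0.609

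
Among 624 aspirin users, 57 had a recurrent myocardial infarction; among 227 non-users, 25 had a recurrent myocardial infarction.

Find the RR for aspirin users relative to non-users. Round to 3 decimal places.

RR ≈ 0.829

risk, aspirin users = 57/624 = 0.0913
risk, non-users = 25/227 = 0.1101
RR = 0.0913 / 0.1101 = 0.829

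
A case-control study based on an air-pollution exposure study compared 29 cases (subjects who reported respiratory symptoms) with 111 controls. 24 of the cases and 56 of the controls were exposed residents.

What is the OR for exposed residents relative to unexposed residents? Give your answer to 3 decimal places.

OR = (24 × 55) / (56 × 5) = 1320/280 ≈ 4.714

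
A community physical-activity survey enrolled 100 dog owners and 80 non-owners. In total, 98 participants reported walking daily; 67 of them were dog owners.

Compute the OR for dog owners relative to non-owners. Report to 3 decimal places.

dog owners without the outcome: 100 − 67 = 33
non-owners with the outcome: 98 − 67 = 31
non-owners without the outcome: 80 − 31 = 49
OR = (67 × 49) / (33 × 31) = 3283/1023 ≈ 3.209

OR ≈ 3.209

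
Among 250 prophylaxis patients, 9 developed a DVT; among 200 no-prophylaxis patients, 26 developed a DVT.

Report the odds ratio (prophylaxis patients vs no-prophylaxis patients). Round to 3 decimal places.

OR = (9 × 174) / (241 × 26) = 1566/6266 ≈ 0.250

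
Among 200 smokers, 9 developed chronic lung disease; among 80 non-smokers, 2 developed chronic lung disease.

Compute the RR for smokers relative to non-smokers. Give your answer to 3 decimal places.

risk, smokers = 9/200 = 0.04500
risk, non-smokers = 2/80 = 0.02500
RR = 0.04500 / 0.02500 = 1.800

RR = 1.800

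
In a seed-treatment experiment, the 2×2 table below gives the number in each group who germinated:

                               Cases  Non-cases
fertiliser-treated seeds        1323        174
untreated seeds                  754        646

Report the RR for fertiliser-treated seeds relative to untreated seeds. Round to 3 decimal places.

risk, fertiliser-treated seeds = 1323/1497 = 0.8838
risk, untreated seeds = 754/1400 = 0.5386
RR = 0.8838 / 0.5386 = 1.641

RR = 1.641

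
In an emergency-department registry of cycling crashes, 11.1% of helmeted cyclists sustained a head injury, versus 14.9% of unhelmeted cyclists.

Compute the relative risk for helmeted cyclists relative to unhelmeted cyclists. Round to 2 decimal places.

RR = 0.1110 / 0.1490 = 0.74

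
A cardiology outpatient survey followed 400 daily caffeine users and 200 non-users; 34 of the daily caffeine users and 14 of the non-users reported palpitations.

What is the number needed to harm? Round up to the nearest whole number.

NNH ≈ 67

risk, daily caffeine users = 34/400 = 0.085000
risk, non-users = 14/200 = 0.070000
absolute risk difference = 0.015000
1 / 0.015000 = 66.667 → round up → 67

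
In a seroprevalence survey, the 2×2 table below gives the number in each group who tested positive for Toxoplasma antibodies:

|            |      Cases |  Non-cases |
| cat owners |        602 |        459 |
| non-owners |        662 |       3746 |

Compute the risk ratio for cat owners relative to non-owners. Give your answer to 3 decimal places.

risk, cat owners = 602/1061 = 0.5674
risk, non-owners = 662/4408 = 0.1502
RR = 0.5674 / 0.1502 = 3.778

3.778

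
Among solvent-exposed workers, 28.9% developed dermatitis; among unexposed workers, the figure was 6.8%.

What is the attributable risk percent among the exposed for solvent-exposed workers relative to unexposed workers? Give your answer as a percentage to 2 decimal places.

AR% = (0.2890 − 0.0680) / 0.2890 = 0.7647 → 76.47%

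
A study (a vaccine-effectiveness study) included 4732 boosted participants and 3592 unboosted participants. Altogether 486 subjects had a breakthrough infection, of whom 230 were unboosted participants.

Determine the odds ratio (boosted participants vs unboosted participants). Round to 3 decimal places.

OR = 0.836

boosted participants with the outcome: 486 − 230 = 256
boosted participants without the outcome: 4732 − 256 = 4476
unboosted participants without the outcome: 3592 − 230 = 3362
OR = (256 × 3362) / (4476 × 230) = 860672/1029480 ≈ 0.836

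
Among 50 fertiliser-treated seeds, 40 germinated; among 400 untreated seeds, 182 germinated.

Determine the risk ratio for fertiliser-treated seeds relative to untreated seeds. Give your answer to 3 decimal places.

1.758

risk, fertiliser-treated seeds = 40/50 = 0.8000
risk, untreated seeds = 182/400 = 0.4550
RR = 0.8000 / 0.4550 = 1.758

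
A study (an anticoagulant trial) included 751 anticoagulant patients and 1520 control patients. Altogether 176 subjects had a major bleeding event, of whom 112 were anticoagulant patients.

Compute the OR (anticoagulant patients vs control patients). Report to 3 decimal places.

anticoagulant patients without the outcome: 751 − 112 = 639
control patients with the outcome: 176 − 112 = 64
control patients without the outcome: 1520 − 64 = 1456
odds, anticoagulant patients = 112/639 = 0.17527
odds, control patients = 64/1456 = 0.04396
OR = 0.17527 / 0.04396 = 3.987

3.987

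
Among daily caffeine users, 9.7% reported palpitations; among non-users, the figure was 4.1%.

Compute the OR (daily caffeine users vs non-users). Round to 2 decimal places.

2.51

odds, daily caffeine users = 0.09700/0.90300 = 0.10742
odds, non-users = 0.04100/0.95900 = 0.04275
OR = 0.10742 / 0.04275 = 2.51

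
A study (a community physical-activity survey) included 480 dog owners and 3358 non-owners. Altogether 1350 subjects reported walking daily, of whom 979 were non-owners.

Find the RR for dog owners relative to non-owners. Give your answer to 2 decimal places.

dog owners with the outcome: 1350 − 979 = 371
dog owners without the outcome: 480 − 371 = 109
non-owners without the outcome: 3358 − 979 = 2379
risk, dog owners = 371/480 = 0.7729
risk, non-owners = 979/3358 = 0.2915
RR = 0.7729 / 0.2915 = 2.65

RR: 2.65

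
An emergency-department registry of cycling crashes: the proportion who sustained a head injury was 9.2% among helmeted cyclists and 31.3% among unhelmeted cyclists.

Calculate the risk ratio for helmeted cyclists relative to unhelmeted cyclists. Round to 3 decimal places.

RR = 0.0920 / 0.3130 = 0.294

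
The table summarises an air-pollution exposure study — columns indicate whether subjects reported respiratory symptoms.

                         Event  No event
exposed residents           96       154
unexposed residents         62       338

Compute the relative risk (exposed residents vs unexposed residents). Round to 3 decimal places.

2.477

risk, exposed residents = 96/250 = 0.3840
risk, unexposed residents = 62/400 = 0.1550
RR = 0.3840 / 0.1550 = 2.477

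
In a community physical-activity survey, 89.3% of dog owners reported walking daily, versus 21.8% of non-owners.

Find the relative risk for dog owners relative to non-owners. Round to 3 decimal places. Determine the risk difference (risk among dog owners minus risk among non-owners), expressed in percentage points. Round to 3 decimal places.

RR = 0.8930 / 0.2180 = 4.096
risk difference = 0.8930 − 0.2180 = 0.6750 → 67.500 percentage points

RR = 4.096; RD = 67.500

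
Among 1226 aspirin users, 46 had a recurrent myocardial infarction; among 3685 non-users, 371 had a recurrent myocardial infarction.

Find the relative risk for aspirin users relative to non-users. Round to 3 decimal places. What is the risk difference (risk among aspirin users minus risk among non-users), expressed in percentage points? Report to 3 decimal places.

RR = 0.373; RD = -6.316

risk, aspirin users = 46/1226 = 0.03752
risk, non-users = 371/3685 = 0.10068
RR = 0.03752 / 0.10068 = 0.373
risk difference = 0.03752 − 0.10068 = -0.06316 → -6.316 percentage points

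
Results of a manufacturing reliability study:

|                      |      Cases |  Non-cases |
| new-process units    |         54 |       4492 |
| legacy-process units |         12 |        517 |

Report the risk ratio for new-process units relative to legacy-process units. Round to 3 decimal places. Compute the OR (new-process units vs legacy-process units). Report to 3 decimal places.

RR = 0.524; OR = 0.518

risk, new-process units = 54/4546 = 0.01188
risk, legacy-process units = 12/529 = 0.02268
RR = 0.01188 / 0.02268 = 0.524
OR = (54 × 517) / (4492 × 12) = 27918/53904 ≈ 0.518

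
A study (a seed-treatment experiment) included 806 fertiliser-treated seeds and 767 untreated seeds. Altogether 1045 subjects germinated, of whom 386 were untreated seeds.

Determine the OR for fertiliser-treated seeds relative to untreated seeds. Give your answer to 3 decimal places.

OR: 4.425

fertiliser-treated seeds with the outcome: 1045 − 386 = 659
fertiliser-treated seeds without the outcome: 806 − 659 = 147
untreated seeds without the outcome: 767 − 386 = 381
odds, fertiliser-treated seeds = 659/147 = 4.4830
odds, untreated seeds = 386/381 = 1.0131
OR = 4.4830 / 1.0131 = 4.425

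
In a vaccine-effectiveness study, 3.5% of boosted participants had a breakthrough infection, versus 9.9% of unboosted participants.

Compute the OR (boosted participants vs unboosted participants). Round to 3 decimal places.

odds, boosted participants = 0.03500/0.96500 = 0.03627
odds, unboosted participants = 0.09900/0.90100 = 0.10988
OR = 0.03627 / 0.10988 = 0.330

OR = 0.330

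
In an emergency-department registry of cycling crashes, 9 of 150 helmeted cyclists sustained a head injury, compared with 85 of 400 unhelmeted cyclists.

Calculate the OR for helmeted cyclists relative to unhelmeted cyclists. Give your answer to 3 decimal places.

OR = (9 × 315) / (141 × 85) = 2835/11985 ≈ 0.237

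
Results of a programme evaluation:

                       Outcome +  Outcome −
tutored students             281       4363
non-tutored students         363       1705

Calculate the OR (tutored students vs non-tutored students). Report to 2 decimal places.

odds, tutored students = 281/4363 = 0.0644
odds, non-tutored students = 363/1705 = 0.2129
OR = 0.0644 / 0.2129 = 0.30

0.30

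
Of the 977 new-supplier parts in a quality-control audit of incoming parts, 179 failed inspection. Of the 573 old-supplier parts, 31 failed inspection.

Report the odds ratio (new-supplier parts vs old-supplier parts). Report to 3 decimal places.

OR = (179 × 542) / (798 × 31) = 97018/24738 ≈ 3.922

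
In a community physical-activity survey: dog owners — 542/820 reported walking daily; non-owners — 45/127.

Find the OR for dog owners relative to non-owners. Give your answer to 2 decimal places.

odds, dog owners = 542/278 = 1.9496
odds, non-owners = 45/82 = 0.5488
OR = 1.9496 / 0.5488 = 3.55

OR = 3.55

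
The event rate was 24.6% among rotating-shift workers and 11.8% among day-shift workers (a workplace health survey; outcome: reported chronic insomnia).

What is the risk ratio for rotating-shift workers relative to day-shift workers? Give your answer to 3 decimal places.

RR = 0.2460 / 0.1180 = 2.085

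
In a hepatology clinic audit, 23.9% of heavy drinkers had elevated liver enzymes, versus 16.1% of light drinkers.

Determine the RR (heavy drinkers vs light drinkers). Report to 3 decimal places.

RR = 0.2390 / 0.1610 = 1.484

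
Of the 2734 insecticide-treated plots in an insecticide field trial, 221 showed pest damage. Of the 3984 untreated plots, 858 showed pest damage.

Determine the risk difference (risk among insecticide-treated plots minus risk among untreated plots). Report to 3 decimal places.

-0.135

risk, insecticide-treated plots = 221/2734 = 0.0808
risk, untreated plots = 858/3984 = 0.2154
risk difference = 0.0808 − 0.2154 = -0.135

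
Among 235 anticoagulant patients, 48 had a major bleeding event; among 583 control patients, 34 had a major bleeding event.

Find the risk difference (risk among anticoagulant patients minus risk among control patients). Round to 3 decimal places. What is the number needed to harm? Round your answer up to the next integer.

RD = 0.146; NNH = 7

risk, anticoagulant patients = 48/235 = 0.2043
risk, control patients = 34/583 = 0.0583
risk difference = 0.2043 − 0.0583 = 0.146
absolute risk difference = 0.145936
1 / 0.145936 = 6.852 → round up → 7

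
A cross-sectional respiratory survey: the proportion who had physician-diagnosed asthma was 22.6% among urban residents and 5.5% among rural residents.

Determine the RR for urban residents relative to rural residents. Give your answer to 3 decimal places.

RR = 0.2260 / 0.0550 = 4.109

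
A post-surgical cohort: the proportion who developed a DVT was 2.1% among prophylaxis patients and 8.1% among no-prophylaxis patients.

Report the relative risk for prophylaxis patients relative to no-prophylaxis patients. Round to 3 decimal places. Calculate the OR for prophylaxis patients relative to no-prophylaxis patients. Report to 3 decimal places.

RR = 0.259; OR = 0.243

RR = 0.02100 / 0.08100 = 0.259
odds, prophylaxis patients = 0.02100/0.97900 = 0.02145
odds, no-prophylaxis patients = 0.08100/0.91900 = 0.08814
OR = 0.02145 / 0.08814 = 0.243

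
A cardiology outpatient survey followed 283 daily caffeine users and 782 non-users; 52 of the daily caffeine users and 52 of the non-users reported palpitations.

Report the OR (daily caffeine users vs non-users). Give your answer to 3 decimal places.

OR = (52 × 730) / (231 × 52) = 37960/12012 ≈ 3.160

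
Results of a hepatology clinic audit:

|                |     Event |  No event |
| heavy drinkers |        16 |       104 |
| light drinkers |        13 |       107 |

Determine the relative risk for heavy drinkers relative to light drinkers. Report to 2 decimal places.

risk, heavy drinkers = 16/120 = 0.1333
risk, light drinkers = 13/120 = 0.1083
RR = 0.1333 / 0.1083 = 1.23

RR = 1.23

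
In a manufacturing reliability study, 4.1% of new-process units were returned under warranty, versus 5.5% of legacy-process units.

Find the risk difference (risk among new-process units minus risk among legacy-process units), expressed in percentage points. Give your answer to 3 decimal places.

risk difference = 0.04100 − 0.05500 = -0.01400 → -1.400 percentage points

-1.400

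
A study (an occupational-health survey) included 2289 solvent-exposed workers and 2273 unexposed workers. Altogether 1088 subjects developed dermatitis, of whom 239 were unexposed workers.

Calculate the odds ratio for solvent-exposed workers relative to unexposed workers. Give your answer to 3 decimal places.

5.018

solvent-exposed workers with the outcome: 1088 − 239 = 849
solvent-exposed workers without the outcome: 2289 − 849 = 1440
unexposed workers without the outcome: 2273 − 239 = 2034
odds, solvent-exposed workers = 849/1440 = 0.5896
odds, unexposed workers = 239/2034 = 0.1175
OR = 0.5896 / 0.1175 = 5.018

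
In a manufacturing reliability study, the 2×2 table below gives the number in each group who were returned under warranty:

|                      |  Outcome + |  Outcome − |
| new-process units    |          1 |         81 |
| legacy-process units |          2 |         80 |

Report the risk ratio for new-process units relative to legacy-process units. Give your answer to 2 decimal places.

0.50

risk, new-process units = 1/82 = 0.01220
risk, legacy-process units = 2/82 = 0.02439
RR = 0.01220 / 0.02439 = 0.50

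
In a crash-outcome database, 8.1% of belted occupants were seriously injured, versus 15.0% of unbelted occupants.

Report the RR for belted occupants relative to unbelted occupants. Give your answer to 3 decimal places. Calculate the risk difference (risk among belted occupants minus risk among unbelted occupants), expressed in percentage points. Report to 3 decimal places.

RR = 0.0810 / 0.1500 = 0.540
risk difference = 0.0810 − 0.1500 = -0.0690 → -6.900 percentage points

RR = 0.540; RD = -6.900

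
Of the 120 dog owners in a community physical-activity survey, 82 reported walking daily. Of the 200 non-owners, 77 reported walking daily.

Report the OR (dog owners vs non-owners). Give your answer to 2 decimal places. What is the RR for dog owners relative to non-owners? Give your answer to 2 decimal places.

odds, dog owners = 82/38 = 2.1579
odds, non-owners = 77/123 = 0.6260
OR = 2.1579 / 0.6260 = 3.45
risk, dog owners = 82/120 = 0.6833
risk, non-owners = 77/200 = 0.3850
RR = 0.6833 / 0.3850 = 1.77

OR = 3.45; RR = 1.77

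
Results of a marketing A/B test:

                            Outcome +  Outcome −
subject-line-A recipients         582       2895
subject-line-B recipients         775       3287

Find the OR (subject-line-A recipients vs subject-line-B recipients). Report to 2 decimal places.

OR = (582 × 3287) / (2895 × 775) = 1913034/2243625 ≈ 0.85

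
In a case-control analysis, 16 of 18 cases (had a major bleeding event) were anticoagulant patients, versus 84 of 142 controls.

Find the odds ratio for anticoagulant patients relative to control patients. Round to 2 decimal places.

OR = (16 × 58) / (84 × 2) = 928/168 ≈ 5.52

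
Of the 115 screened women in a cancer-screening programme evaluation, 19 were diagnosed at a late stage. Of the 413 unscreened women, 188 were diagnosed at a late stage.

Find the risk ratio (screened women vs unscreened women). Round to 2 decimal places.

risk, screened women = 19/115 = 0.1652
risk, unscreened women = 188/413 = 0.4552
RR = 0.1652 / 0.4552 = 0.36

RR ≈ 0.36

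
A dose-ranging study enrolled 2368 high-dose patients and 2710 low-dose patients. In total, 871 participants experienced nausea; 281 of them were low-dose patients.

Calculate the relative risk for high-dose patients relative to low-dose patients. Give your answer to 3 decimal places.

high-dose patients with the outcome: 871 − 281 = 590
high-dose patients without the outcome: 2368 − 590 = 1778
low-dose patients without the outcome: 2710 − 281 = 2429
risk, high-dose patients = 590/2368 = 0.2492
risk, low-dose patients = 281/2710 = 0.1037
RR = 0.2492 / 0.1037 = 2.403

2.403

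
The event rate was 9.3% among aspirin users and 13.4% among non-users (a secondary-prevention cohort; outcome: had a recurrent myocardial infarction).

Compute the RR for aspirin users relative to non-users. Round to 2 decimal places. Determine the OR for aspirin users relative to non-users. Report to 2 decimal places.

RR = 0.69; OR = 0.66

RR = 0.0930 / 0.1340 = 0.69
odds, aspirin users = 0.0930/0.9070 = 0.1025
odds, non-users = 0.1340/0.8660 = 0.1547
OR = 0.1025 / 0.1547 = 0.66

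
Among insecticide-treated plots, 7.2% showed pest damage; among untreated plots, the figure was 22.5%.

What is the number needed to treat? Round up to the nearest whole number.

7

absolute risk difference = 0.153000
1 / 0.153000 = 6.536 → round up → 7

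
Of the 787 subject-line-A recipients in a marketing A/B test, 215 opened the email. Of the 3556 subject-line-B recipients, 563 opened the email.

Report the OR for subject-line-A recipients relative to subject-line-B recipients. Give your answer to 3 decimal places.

OR = 1.998

odds, subject-line-A recipients = 215/572 = 0.3759
odds, subject-line-B recipients = 563/2993 = 0.1881
OR = 0.3759 / 0.1881 = 1.998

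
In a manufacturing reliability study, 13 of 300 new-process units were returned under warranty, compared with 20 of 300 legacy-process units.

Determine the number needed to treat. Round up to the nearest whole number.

risk, new-process units = 13/300 = 0.043333
risk, legacy-process units = 20/300 = 0.066667
absolute risk difference = 0.023333
1 / 0.023333 = 42.858 → round up → 43

NNT: 43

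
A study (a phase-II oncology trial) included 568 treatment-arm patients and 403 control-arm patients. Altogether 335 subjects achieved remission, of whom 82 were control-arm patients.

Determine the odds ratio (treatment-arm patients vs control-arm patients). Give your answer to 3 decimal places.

treatment-arm patients with the outcome: 335 − 82 = 253
treatment-arm patients without the outcome: 568 − 253 = 315
control-arm patients without the outcome: 403 − 82 = 321
odds, treatment-arm patients = 253/315 = 0.8032
odds, control-arm patients = 82/321 = 0.2555
OR = 0.8032 / 0.2555 = 3.144

OR = 3.144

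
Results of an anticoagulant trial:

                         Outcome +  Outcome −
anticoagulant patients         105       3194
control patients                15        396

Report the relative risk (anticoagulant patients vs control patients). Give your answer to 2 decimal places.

risk, anticoagulant patients = 105/3299 = 0.03183
risk, control patients = 15/411 = 0.03650
RR = 0.03183 / 0.03650 = 0.87

0.87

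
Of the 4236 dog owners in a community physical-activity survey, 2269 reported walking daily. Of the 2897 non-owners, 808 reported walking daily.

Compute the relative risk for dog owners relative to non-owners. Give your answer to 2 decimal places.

risk, dog owners = 2269/4236 = 0.5356
risk, non-owners = 808/2897 = 0.2789
RR = 0.5356 / 0.2789 = 1.92

1.92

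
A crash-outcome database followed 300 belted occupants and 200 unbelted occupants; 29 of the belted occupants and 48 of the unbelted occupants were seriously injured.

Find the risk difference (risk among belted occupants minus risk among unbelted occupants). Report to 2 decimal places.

-0.14

risk, belted occupants = 29/300 = 0.0967
risk, unbelted occupants = 48/200 = 0.2400
risk difference = 0.0967 − 0.2400 = -0.14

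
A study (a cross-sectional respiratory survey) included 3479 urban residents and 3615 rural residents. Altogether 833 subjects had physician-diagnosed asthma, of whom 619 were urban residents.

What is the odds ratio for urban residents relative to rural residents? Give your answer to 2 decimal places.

urban residents without the outcome: 3479 − 619 = 2860
rural residents with the outcome: 833 − 619 = 214
rural residents without the outcome: 3615 − 214 = 3401
OR = (619 × 3401) / (2860 × 214) = 2105219/612040 ≈ 3.44

3.44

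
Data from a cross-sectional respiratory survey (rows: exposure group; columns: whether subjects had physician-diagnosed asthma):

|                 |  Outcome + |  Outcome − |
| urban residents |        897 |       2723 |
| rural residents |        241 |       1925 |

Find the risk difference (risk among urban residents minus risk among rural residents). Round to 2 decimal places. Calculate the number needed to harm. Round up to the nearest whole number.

RD = 0.14; NNH = 8

risk, urban residents = 897/3620 = 0.2478
risk, rural residents = 241/2166 = 0.1113
risk difference = 0.2478 − 0.1113 = 0.14
absolute risk difference = 0.136525
1 / 0.136525 = 7.325 → round up → 8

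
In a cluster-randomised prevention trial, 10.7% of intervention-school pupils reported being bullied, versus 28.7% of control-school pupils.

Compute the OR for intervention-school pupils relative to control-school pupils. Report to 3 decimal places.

odds, intervention-school pupils = 0.1070/0.8930 = 0.1198
odds, control-school pupils = 0.2870/0.7130 = 0.4025
OR = 0.1198 / 0.4025 = 0.298

OR = 0.298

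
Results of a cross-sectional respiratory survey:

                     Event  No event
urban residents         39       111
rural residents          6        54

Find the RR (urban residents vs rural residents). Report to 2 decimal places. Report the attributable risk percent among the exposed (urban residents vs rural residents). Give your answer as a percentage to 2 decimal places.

RR = 2.60; AR% = 61.54%

risk, urban residents = 39/150 = 0.2600
risk, rural residents = 6/60 = 0.1000
RR = 0.2600 / 0.1000 = 2.60
AR% = (0.2600 − 0.1000) / 0.2600 = 0.6154 → 61.54%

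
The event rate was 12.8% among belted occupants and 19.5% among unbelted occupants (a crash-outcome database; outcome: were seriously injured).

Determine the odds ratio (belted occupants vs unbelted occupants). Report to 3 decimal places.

0.606

odds, belted occupants = 0.1280/0.8720 = 0.1468
odds, unbelted occupants = 0.1950/0.8050 = 0.2422
OR = 0.1468 / 0.2422 = 0.606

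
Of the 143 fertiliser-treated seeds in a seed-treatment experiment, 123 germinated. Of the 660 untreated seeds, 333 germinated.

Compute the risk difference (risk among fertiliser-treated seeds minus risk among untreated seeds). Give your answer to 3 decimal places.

RD = 0.356

risk, fertiliser-treated seeds = 123/143 = 0.8601
risk, untreated seeds = 333/660 = 0.5045
risk difference = 0.8601 − 0.5045 = 0.356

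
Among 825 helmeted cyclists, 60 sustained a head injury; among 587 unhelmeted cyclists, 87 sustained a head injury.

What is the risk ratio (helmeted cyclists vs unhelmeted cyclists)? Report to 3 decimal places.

risk, helmeted cyclists = 60/825 = 0.0727
risk, unhelmeted cyclists = 87/587 = 0.1482
RR = 0.0727 / 0.1482 = 0.491

0.491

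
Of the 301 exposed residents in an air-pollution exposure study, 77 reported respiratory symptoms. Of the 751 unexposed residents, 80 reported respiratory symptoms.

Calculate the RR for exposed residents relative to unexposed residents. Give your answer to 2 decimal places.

RR = 2.40

risk, exposed residents = 77/301 = 0.2558
risk, unexposed residents = 80/751 = 0.1065
RR = 0.2558 / 0.1065 = 2.40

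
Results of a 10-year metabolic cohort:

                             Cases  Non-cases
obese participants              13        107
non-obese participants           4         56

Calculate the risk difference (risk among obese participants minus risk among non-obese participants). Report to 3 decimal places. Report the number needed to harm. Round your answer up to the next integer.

RD = 0.042; NNH = 24

risk, obese participants = 13/120 = 0.1083
risk, non-obese participants = 4/60 = 0.0667
risk difference = 0.1083 − 0.0667 = 0.042
absolute risk difference = 0.041667
1 / 0.041667 = 24.000 → round up → 24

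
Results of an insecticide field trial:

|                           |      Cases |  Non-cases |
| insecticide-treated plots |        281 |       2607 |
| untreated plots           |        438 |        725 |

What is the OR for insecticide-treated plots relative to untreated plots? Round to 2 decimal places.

odds, insecticide-treated plots = 281/2607 = 0.1078
odds, untreated plots = 438/725 = 0.6041
OR = 0.1078 / 0.6041 = 0.18

OR ≈ 0.18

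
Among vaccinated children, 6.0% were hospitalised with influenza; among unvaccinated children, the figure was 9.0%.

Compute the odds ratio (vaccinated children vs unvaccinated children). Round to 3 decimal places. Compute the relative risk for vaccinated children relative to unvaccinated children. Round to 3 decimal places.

OR = 0.645; RR = 0.667

odds, vaccinated children = 0.0600/0.9400 = 0.0638
odds, unvaccinated children = 0.0900/0.9100 = 0.0989
OR = 0.0638 / 0.0989 = 0.645
RR = 0.0600 / 0.0900 = 0.667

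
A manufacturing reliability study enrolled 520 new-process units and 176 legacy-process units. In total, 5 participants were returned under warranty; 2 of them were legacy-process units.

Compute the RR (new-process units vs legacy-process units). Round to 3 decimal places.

0.508

new-process units with the outcome: 5 − 2 = 3
new-process units without the outcome: 520 − 3 = 517
legacy-process units without the outcome: 176 − 2 = 174
risk, new-process units = 3/520 = 0.00577
risk, legacy-process units = 2/176 = 0.01136
RR = 0.00577 / 0.01136 = 0.508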